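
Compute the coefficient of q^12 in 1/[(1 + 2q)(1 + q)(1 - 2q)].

5461

Partial fractions give a closed form: a_n = (1)·(-2)^n + (-1/3)·(-1)^n + (1/3)·2^n.
At n = 12: a_12 = 5461.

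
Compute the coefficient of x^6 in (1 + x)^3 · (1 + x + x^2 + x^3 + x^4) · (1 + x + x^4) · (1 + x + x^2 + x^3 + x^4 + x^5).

85

(1 + x)^3 has coefficients 1,3,3,1 for degrees 0…3.
(1 + x + x^2 + x^3 + x^4) has coefficients 1,1,1,1,1,0,0 for degrees 0…6.
Multiplying by (1 + x + x^4) gives running coefficients 1,2,2,2,3,2,1 for degrees 0…6.
Finally multiplying by (1 + x + x^2 + x^3 + x^4 + x^5), the product of all factors after the first has coefficients 1,3,5,7,10,12,12 for degrees 0…6.
[x^6] = 1·12 + 3·12 + 3·10 + 1·7 = 85.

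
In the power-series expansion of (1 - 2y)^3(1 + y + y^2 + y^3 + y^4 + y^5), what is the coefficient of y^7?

(1 - 2y)^3 has coefficients 1,-6,12,-8 for degrees 0…3.
(1 + y + y^2 + y^3 + y^4 + y^5) has coefficients 1,1,1,1,1,1,0,0 for degrees 0…7.
[y^7] = 1·0 − 6·0 + 12·1 − 8·1 = 4.

4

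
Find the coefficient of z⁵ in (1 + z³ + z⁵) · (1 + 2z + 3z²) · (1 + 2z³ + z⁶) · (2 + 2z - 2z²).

(1 + z³ + z⁵) has coefficients 1,0,0,1,0,1 for degrees 0…5.
(1 + 2z + 3z²) has coefficients 1,2,3,0,0,0 for degrees 0…5.
Multiplying by (1 + 2z³ + z⁶) gives running coefficients 1,2,3,2,4,6 for degrees 0…5.
Finally multiplying by (2 + 2z - 2z²), the product of all factors after the first has coefficients 2,6,8,6,6,16 for degrees 0…5.
[z⁵] = 1·16 + 1·8 + 1·2 = 26.

26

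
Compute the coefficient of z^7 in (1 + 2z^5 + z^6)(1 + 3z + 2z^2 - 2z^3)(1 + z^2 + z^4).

(1 + 2z^5 + z^6) has coefficients 1,0,0,0,0,2,1 for degrees 0…6.
(1 + 3z + 2z^2 - 2z^3) has coefficients 1,3,2,-2,0,0,0,0 for degrees 0…7.
Finally multiplying by (1 + z^2 + z^4), the product of all factors after the first has coefficients 1,3,3,1,3,1,2,-2 for degrees 0…7.
[z^7] = 1·(-2) + 2·3 + 1·3 = 7.

7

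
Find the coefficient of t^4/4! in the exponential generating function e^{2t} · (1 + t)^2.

The EGF product rule gives c_4 = Σ_{k_1+k_2=4} C(4; k_1,k_2) · ∏ g_i(k_i), where e^{2t} gives (2)^k; (1+t)^2 gives the falling factorial (2)_k.
g_1(k) for k = 0…4: 1, 2, 4, 8, 16.
g_2(k) for k = 0…4: 1, 2, 2, 0, 0.
c_4 = Σ_k C(4,k)·g_1(k)·g_2(4−k) = 6·4·2 + 4·8·2 + 1·16·1 = 48 + 64 + 16 = 128.

128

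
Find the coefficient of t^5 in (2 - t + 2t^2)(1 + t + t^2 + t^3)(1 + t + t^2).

6

(2 - t + 2t^2) has coefficients 2,-1,2 for degrees 0…2.
(1 + t + t^2 + t^3) has coefficients 1,1,1,1,0,0 for degrees 0…5.
Finally multiplying by (1 + t + t^2), the product of all factors after the first has coefficients 1,2,3,3,2,1 for degrees 0…5.
[t^5] = 2·1 − 1·2 + 2·3 = 6.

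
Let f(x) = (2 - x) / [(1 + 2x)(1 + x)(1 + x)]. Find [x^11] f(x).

The denominator gives the recurrence a_n = −4a_(n−1) − 5a_(n−2) − 2a_(n−3) for n ≥ 3; the numerator fixes a_0 = 2, a_1 = -9, a_2 = 26.
Iterating: 2, -9, 26, -63, 140, -297, 614, -1251, 2528, -5085, 10202, -20439, so a_11 = -20439.

-20439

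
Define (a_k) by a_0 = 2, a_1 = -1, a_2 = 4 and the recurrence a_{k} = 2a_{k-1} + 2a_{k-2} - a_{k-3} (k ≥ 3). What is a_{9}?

1868

The ordinary generating function has denominator 1 - 2y - 2y^2 + y^3.
Iterating the recurrence: a_0,…,a_{9} = 2, -1, 4, 4, 17, 38, 106, 271, 716, 1868.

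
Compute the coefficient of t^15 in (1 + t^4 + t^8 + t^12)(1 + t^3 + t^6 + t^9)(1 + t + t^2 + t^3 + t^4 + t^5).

6

(1 + t^4 + t^8 + t^12) has coefficients 1,0,0,0,1,0,0,0,1,0,0,0,1 for degrees 0…12.
(1 + t^3 + t^6 + t^9) has coefficients 1,0,0,1,0,0,1,0,0,1,0,0,0,0,0,0 for degrees 0…15.
Finally multiplying by (1 + t + t^2 + t^3 + t^4 + t^5), the product of all factors after the first has coefficients 1,1,1,2,2,2,2,2,2,2,2,2,1,1,1,0 for degrees 0…15.
[t^15] = 1·0 + 1·2 + 1·2 + 1·2 = 6.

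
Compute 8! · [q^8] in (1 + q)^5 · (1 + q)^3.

The EGF product rule gives c_8 = Σ_{k_1+k_2=8} C(8; k_1,k_2) · ∏ g_i(k_i), where (1+q)^5 gives the falling factorial (5)_k; (1+q)^3 gives the falling factorial (3)_k.
g_1(k) for k = 0…8: 1, 5, 20, 60, 120, 120, 0, 0, 0.
g_2(k) for k = 0…8: 1, 3, 6, 6, 0, 0, 0, 0, 0.
c_8 = Σ_k C(8,k)·g_1(k)·g_2(8−k) = 56·120·6 = 40320.

40320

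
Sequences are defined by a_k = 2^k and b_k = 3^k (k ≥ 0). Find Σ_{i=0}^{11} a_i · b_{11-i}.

527345

Write out a_i and b_{11-i} for i = 0,…,11 and sum the products.
Σ = 1·177147 + 2·59049 + 4·19683 + 8·6561 + 16·2187 + 32·729 + 64·243 + 128·81 + 256·27 + 512·9 + 1024·3 + 2048·1 = 527345.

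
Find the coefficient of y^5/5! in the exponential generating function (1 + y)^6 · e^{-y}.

-151

The EGF product rule gives c_5 = Σ_{k_1+k_2=5} C(5; k_1,k_2) · ∏ g_i(k_i), where (1+y)^6 gives the falling factorial (6)_k; e^{-y} gives (-1)^k.
g_1(k) for k = 0…5: 1, 6, 30, 120, 360, 720.
g_2(k) for k = 0…5: 1, -1, 1, -1, 1, -1.
c_5 = Σ_k C(5,k)·g_1(k)·g_2(5−k) = 1·1·(-1) + 5·6·1 + 10·30·(-1) + 10·120·1 + 5·360·(-1) + 1·720·1 = −1 + 30 − 300 + 1200 − 1800 + 720 = -151.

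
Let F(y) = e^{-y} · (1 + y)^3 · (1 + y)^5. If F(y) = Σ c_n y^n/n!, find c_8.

6209

The EGF product rule gives c_8 = Σ_{k_1+k_2+k_3=8} C(8; k_1,k_2,k_3) · ∏ g_i(k_i), where e^{-y} gives (-1)^k; (1+y)^3 gives the falling factorial (3)_k; (1+y)^5 gives the falling factorial (5)_k.
g_1(k) for k = 0…8: 1, -1, 1, -1, 1, -1, 1, -1, 1.
g_2(k) for k = 0…8: 1, 3, 6, 6, 0, 0, 0, 0, 0.
g_3(k) for k = 0…8: 1, 5, 20, 60, 120, 120, 0, 0, 0.
First combine the last two factors: h(k) = Σ_j C(k,j)·g_2(j)·g_3(k−j) for k = 0…8: 1, 8, 56, 336, 1680, 6720, 20160, 40320, 40320.
c_8 = Σ_k C(8,k)·g_1(k)·h(8−k) = 1·1·40320 + 8·(-1)·40320 + 28·1·20160 + 56·(-1)·6720 + 70·1·1680 + 56·(-1)·336 + 28·1·56 + 8·(-1)·8 + 1·1·1 = 40320 − 322560 + 564480 − 376320 + 117600 − 18816 + 1568 − 64 + 1 = 6209.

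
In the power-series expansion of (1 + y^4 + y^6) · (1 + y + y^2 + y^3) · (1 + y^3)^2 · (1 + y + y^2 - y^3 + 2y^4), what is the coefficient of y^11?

20

(1 + y^4 + y^6) has coefficients 1,0,0,0,1,0,1 for degrees 0…6.
(1 + y + y^2 + y^3) has coefficients 1,1,1,1,0,0,0,0,0,0,0,0 for degrees 0…11.
Multiplying by (1 + y^3)^2 gives running coefficients 1,1,1,3,2,2,3,1,1,1,0,0 for degrees 0…11.
Finally multiplying by (1 + y + y^2 - y^3 + 2y^4), the product of all factors after the first has coefficients 1,2,3,4,7,8,6,10,7,4,7,2 for degrees 0…11.
[y^11] = 1·2 + 1·10 + 1·8 = 20.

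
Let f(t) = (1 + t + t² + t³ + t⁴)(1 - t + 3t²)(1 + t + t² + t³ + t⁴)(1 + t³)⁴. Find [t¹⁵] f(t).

93

(1 + t + t² + t³ + t⁴) has coefficients 1,1,1,1,1 for degrees 0…4.
(1 - t + 3t²) has coefficients 1,-1,3,0,0,0,0,0,0,0,0,0,0,0,0,0 for degrees 0…15.
Multiplying by (1 + t + t² + t³ + t⁴) gives running coefficients 1,0,3,3,3,2,3,0,0,0,0,0,0,0,0,0 for degrees 0…15.
Finally multiplying by (1 + t³)⁴, the product of all factors after the first has coefficients 1,0,3,7,3,14,21,12,26,34,18,24,31,12,11,15 for degrees 0…15.
[t¹⁵] = 1·15 + 1·11 + 1·12 + 1·31 + 1·24 = 93.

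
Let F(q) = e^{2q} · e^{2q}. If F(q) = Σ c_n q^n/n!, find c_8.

65536

The EGF product rule gives c_8 = Σ_{k_1+k_2=8} C(8; k_1,k_2) · ∏ g_i(k_i), where e^{2q} gives (2)^k; e^{2q} gives (2)^k.
g_1(k) for k = 0…8: 1, 2, 4, 8, 16, 32, 64, 128, 256.
g_2(k) for k = 0…8: 1, 2, 4, 8, 16, 32, 64, 128, 256.
c_8 = Σ_k C(8,k)·g_1(k)·g_2(8−k) = 1·1·256 + 8·2·128 + 28·4·64 + 56·8·32 + 70·16·16 + 56·32·8 + 28·64·4 + 8·128·2 + 1·256·1 = 256 + 2048 + 7168 + 14336 + 17920 + 14336 + 7168 + 2048 + 256 = 65536.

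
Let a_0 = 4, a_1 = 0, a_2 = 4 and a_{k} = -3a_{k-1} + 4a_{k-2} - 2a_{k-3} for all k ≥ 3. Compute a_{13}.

-24985100

The ordinary generating function has denominator 1 + 3t - 4t^2 + 2t^3.
Iterating the recurrence: a_0,…,a_{13} = 4, 0, 4, -20, 76, -316, 1292, -5292, 21676, -88780, 363628, -1489356, 6100140, -24985100.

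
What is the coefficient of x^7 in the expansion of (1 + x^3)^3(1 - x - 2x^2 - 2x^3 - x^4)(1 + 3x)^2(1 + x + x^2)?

-174

(1 + x^3)^3 has coefficients 1,0,0,3,0,0,3,0 for degrees 0…7.
(1 - x - 2x^2 - 2x^3 - x^4) has coefficients 1,-1,-2,-2,-1,0,0,0 for degrees 0…7.
Multiplying by (1 + 3x)^2 gives running coefficients 1,5,1,-23,-31,-24,-9,0 for degrees 0…7.
Finally multiplying by (1 + x + x^2), the product of all factors after the first has coefficients 1,6,7,-17,-53,-78,-64,-33 for degrees 0…7.
[x^7] = 1·(-33) + 3·(-53) + 3·6 = -174.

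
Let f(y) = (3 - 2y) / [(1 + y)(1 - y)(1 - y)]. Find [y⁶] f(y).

The denominator gives the recurrence a_n = a_(n−1) + a_(n−2) − a_(n−3) for n ≥ 3; the numerator fixes a_0 = 3, a_1 = 1, a_2 = 4.
Iterating: 3, 1, 4, 2, 5, 3, 6, so a_6 = 6.

6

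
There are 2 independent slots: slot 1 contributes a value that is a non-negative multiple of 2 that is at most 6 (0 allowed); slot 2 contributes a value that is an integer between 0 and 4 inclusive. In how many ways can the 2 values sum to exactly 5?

The generating function for the choices is (1 + t² + t⁴ + t⁶)·(1 + t + t² + t³ + t⁴); the count is [t⁵].
(1 + t² + t⁴ + t⁶) has coefficients 1,0,1,0,1,0 for degrees 0…5.
(1 + t + t² + t³ + t⁴) has coefficients 1,1,1,1,1,0 for degrees 0…5.
[t⁵] = 1·0 + 1·1 + 1·1 = 2.

2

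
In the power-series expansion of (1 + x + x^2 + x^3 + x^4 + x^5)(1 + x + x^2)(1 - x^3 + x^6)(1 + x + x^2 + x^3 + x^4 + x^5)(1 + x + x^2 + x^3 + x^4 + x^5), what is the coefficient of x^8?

(1 + x + x^2 + x^3 + x^4 + x^5) has coefficients 1,1,1,1,1,1 for degrees 0…5.
(1 + x + x^2) has coefficients 1,1,1,0,0,0,0,0,0 for degrees 0…8.
Multiplying by (1 - x^3 + x^6) gives running coefficients 1,1,1,-1,-1,-1,1,1,1 for degrees 0…8.
Multiplying by (1 + x + x^2 + x^3 + x^4 + x^5) gives running coefficients 1,2,3,2,1,0,0,0,0 for degrees 0…8.
Finally multiplying by (1 + x + x^2 + x^3 + x^4 + x^5), the product of all factors after the first has coefficients 1,3,6,8,9,9,8,6,3 for degrees 0…8.
[x^8] = 1·3 + 1·6 + 1·8 + 1·9 + 1·9 + 1·8 = 43.

43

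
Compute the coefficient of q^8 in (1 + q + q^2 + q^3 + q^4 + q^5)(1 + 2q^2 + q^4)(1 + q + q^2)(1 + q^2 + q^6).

(1 + q + q^2 + q^3 + q^4 + q^5) has coefficients 1,1,1,1,1,1 for degrees 0…5.
(1 + 2q^2 + q^4) has coefficients 1,0,2,0,1,0,0,0,0 for degrees 0…8.
Multiplying by (1 + q + q^2) gives running coefficients 1,1,3,2,3,1,1,0,0 for degrees 0…8.
Finally multiplying by (1 + q^2 + q^6), the product of all factors after the first has coefficients 1,1,4,3,6,3,5,2,4 for degrees 0…8.
[q^8] = 1·4 + 1·2 + 1·5 + 1·3 + 1·6 + 1·3 = 23.

23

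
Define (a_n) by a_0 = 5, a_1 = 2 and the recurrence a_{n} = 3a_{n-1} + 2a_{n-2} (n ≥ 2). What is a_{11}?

1363804

The ordinary generating function has denominator 1 - 3z - 2z^2.
Iterating the recurrence: a_0,…,a_{11} = 5, 2, 16, 52, 188, 668, 2380, 8476, 30188, 107516, 382924, 1363804.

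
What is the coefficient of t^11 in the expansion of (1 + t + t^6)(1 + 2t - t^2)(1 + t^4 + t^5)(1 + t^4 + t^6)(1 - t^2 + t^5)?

(1 + t + t^6) has coefficients 1,1,0,0,0,0,1 for degrees 0…6.
(1 + 2t - t^2) has coefficients 1,2,-1,0,0,0,0,0,0,0,0,0 for degrees 0…11.
Multiplying by (1 + t^4 + t^5) gives running coefficients 1,2,-1,0,1,3,1,-1,0,0,0,0 for degrees 0…11.
Multiplying by (1 + t^4 + t^6) gives running coefficients 1,2,-1,0,2,5,1,1,0,3,2,2 for degrees 0…11.
Finally multiplying by (1 - t^2 + t^5), the product of all factors after the first has coefficients 1,2,-2,-2,3,6,1,-5,-1,4,7,0 for degrees 0…11.
[t^11] = 1·0 + 1·7 + 1·6 = 13.

13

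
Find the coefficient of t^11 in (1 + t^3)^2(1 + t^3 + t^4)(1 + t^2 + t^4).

(1 + t^3)^2 has coefficients 1,0,0,2,0,0,1 for degrees 0…6.
(1 + t^3 + t^4) has coefficients 1,0,0,1,1,0,0,0,0,0,0,0 for degrees 0…11.
Finally multiplying by (1 + t^2 + t^4), the product of all factors after the first has coefficients 1,0,1,1,2,1,1,1,1,0,0,0 for degrees 0…11.
[t^11] = 1·0 + 2·1 + 1·1 = 3.

3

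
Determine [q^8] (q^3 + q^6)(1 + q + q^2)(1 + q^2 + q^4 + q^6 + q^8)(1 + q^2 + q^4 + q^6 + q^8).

6

(q^3 + q^6) has coefficients 0,0,0,1,0,0,1 for degrees 0…6.
(1 + q + q^2) has coefficients 1,1,1,0,0,0,0,0,0 for degrees 0…8.
Multiplying by (1 + q^2 + q^4 + q^6 + q^8) gives running coefficients 1,1,2,1,2,1,2,1,2 for degrees 0…8.
Finally multiplying by (1 + q^2 + q^4 + q^6 + q^8), the product of all factors after the first has coefficients 1,1,3,2,5,3,7,4,9 for degrees 0…8.
[q^8] = 1·3 + 1·3 = 6.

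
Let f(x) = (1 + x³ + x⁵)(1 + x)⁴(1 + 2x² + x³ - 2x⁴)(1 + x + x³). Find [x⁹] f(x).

(1 + x³ + x⁵) has coefficients 1,0,0,1,0,1 for degrees 0…5.
(1 + x)⁴ has coefficients 1,4,6,4,1,0,0,0,0,0 for degrees 0…9.
Multiplying by (1 + 2x² + x³ - 2x⁴) gives running coefficients 1,4,8,13,15,6,-6,-7,-2,0 for degrees 0…9.
Finally multiplying by (1 + x + x³), the product of all factors after the first has coefficients 1,5,12,22,32,29,13,2,-3,-8 for degrees 0…9.
[x⁹] = 1·(-8) + 1·13 + 1·32 = 37.

37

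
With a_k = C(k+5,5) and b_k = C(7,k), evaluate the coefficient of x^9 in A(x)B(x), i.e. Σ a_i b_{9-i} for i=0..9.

This is [x^9] in the product of the two ordinary generating functions.
Σ = 1·0 + 6·0 + 21·1 + 56·7 + 126·21 + 252·35 + 462·35 + 792·21 + 1287·7 + 2002·1 = 55692.

55692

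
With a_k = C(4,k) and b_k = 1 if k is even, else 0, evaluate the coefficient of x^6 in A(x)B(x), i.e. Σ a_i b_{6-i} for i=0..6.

8

Write out a_i and b_{6-i} for i = 0,…,6 and sum the products.
Σ = 1·1 + 4·0 + 6·1 + 4·0 + 1·1 + 0·0 + 0·1 = 8.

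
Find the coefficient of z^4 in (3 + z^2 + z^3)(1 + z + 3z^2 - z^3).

4

(3 + z^2 + z^3) has coefficients 3,0,1,1 for degrees 0…3.
(1 + z + 3z^2 - z^3) has coefficients 1,1,3,-1,0 for degrees 0…4.
[z^4] = 3·0 + 1·3 + 1·1 = 4.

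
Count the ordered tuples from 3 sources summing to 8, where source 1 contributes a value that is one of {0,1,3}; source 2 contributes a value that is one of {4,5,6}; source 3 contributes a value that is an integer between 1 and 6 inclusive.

The generating function for the choices is (1 + y + y³)·(y⁴ + y⁵ + y⁶)·(y + y² + y³ + y⁴ + y⁵ + y⁶); the count is [y⁸].
(1 + y + y³) has coefficients 1,1,0,1 for degrees 0…3.
(y⁴ + y⁵ + y⁶) has coefficients 0,0,0,0,1,1,1,0,0 for degrees 0…8.
Finally multiplying by (y + y² + y³ + y⁴ + y⁵ + y⁶), the product of all factors after the first has coefficients 0,0,0,0,0,1,2,3,3 for degrees 0…8.
[y⁸] = 1·3 + 1·3 + 1·1 = 7.

7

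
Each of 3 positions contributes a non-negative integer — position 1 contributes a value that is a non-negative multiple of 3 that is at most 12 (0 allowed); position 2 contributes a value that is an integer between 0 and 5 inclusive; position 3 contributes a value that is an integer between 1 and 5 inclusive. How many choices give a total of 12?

10

The generating function for the choices is (1 + z^3 + z^6 + z^9 + z^12)·(1 + z + z^2 + z^3 + z^4 + z^5)·(z + z^2 + z^3 + z^4 + z^5); the count is [z^12].
(1 + z^3 + z^6 + z^9 + z^12) has coefficients 1,0,0,1,0,0,1,0,0,1,0,0,1 for degrees 0…12.
(1 + z + z^2 + z^3 + z^4 + z^5) has coefficients 1,1,1,1,1,1,0,0,0,0,0,0,0 for degrees 0…12.
Finally multiplying by (z + z^2 + z^3 + z^4 + z^5), the product of all factors after the first has coefficients 0,1,2,3,4,5,5,4,3,2,1,0,0 for degrees 0…12.
[z^12] = 1·0 + 1·2 + 1·5 + 1·3 + 1·0 = 10.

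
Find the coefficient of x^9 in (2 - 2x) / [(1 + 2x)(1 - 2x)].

The denominator gives the recurrence a_n = 4a_(n−2) for n ≥ 2; the numerator fixes a_0 = 2, a_1 = -2.
Iterating: 2, -2, 8, -8, 32, -32, 128, -128, 512, -512, so a_9 = -512.

-512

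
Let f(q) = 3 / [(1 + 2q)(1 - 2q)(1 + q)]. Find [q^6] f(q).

The denominator gives the recurrence a_n = −a_(n−1) + 4a_(n−2) + 4a_(n−3) for n ≥ 3; the numerator fixes a_0 = 3, a_1 = -3, a_2 = 15.
Iterating: 3, -3, 15, -15, 63, -63, 255, so a_6 = 255.

255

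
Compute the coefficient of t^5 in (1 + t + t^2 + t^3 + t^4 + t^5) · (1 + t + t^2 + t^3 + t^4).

5

(1 + t + t^2 + t^3 + t^4 + t^5) has coefficients 1,1,1,1,1,1 for degrees 0…5.
(1 + t + t^2 + t^3 + t^4) has coefficients 1,1,1,1,1,0 for degrees 0…5.
[t^5] = 1·0 + 1·1 + 1·1 + 1·1 + 1·1 + 1·1 = 5.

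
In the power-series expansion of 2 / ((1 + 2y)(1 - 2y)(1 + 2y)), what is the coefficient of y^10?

The denominator gives the recurrence a_n = −2a_(n−1) + 4a_(n−2) + 8a_(n−3) for n ≥ 3; the numerator fixes a_0 = 2, a_1 = -4, a_2 = 16.
Iterating: 2, -4, 16, -32, 96, -192, 512, -1024, 2560, -5120, 12288, so a_10 = 12288.

12288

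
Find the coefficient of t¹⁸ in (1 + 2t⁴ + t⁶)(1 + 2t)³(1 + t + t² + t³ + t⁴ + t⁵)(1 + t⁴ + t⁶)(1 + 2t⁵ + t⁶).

602

(1 + 2t⁴ + t⁶) has coefficients 1,0,0,0,2,0,1 for degrees 0…6.
(1 + 2t)³ has coefficients 1,6,12,8,0,0,0,0,0,0,0,0,0,0,0,0,0,0,0 for degrees 0…18.
Multiplying by (1 + t + t² + t³ + t⁴ + t⁵) gives running coefficients 1,7,19,27,27,27,26,20,8,0,0,0,0,0,0,0,0,0,0 for degrees 0…18.
Multiplying by (1 + t⁴ + t⁶) gives running coefficients 1,7,19,27,28,34,46,54,54,54,53,47,34,20,8,0,0,0,0 for degrees 0…18.
Finally multiplying by (1 + 2t⁵ + t⁶), the product of all factors after the first has coefficients 1,7,19,27,28,36,61,99,127,137,149,173,188,182,170,160,147,115,74 for degrees 0…18.
[t¹⁸] = 1·74 + 2·170 + 1·188 = 602.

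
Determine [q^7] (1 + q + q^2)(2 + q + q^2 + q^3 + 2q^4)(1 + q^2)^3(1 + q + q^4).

61

(1 + q + q^2) has coefficients 1,1,1 for degrees 0…2.
(2 + q + q^2 + q^3 + 2q^4) has coefficients 2,1,1,1,2,0,0,0 for degrees 0…7.
Multiplying by (1 + q^2)^3 gives running coefficients 2,1,7,4,11,6,11,4 for degrees 0…7.
Finally multiplying by (1 + q + q^4), the product of all factors after the first has coefficients 2,3,8,11,17,18,24,19 for degrees 0…7.
[q^7] = 1·19 + 1·24 + 1·18 = 61.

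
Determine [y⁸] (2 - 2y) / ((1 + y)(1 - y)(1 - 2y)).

Partial fractions give a closed form: a_n = (2/3)·(-1)^n + (4/3)·2^n.
At n = 8: a_8 = 342.

342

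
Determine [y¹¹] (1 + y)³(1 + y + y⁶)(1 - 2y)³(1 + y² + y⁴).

(1 + y)³ has coefficients 1,3,3,1 for degrees 0…3.
(1 + y + y⁶) has coefficients 1,1,0,0,0,0,1,0,0,0,0,0 for degrees 0…11.
Multiplying by (1 - 2y)³ gives running coefficients 1,-5,6,4,-8,0,1,-6,12,-8,0,0 for degrees 0…11.
Finally multiplying by (1 + y² + y⁴), the product of all factors after the first has coefficients 1,-5,7,-1,-1,-1,-1,-2,5,-14,13,-14 for degrees 0…11.
[y¹¹] = 1·(-14) + 3·13 + 3·(-14) + 1·5 = -12.

-12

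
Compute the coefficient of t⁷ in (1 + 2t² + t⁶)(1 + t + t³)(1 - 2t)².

5

(1 + 2t² + t⁶) has coefficients 1,0,2,0,0,0,1 for degrees 0…6.
(1 + t + t³) has coefficients 1,1,0,1,0,0,0,0 for degrees 0…7.
Finally multiplying by (1 - 2t)², the product of all factors after the first has coefficients 1,-3,0,5,-4,4,0,0 for degrees 0…7.
[t⁷] = 1·0 + 2·4 + 1·(-3) = 5.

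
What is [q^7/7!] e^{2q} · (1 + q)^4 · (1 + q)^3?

The EGF product rule gives c_7 = Σ_{k_1+k_2+k_3=7} C(7; k_1,k_2,k_3) · ∏ g_i(k_i), where e^{2q} gives (2)^k; (1+q)^4 gives the falling factorial (4)_k; (1+q)^3 gives the falling factorial (3)_k.
g_1(k) for k = 0…7: 1, 2, 4, 8, 16, 32, 64, 128.
g_2(k) for k = 0…7: 1, 4, 12, 24, 24, 0, 0, 0.
g_3(k) for k = 0…7: 1, 3, 6, 6, 0, 0, 0, 0.
First combine the last two factors: h(k) = Σ_j C(k,j)·g_2(j)·g_3(k−j) for k = 0…7: 1, 7, 42, 210, 840, 2520, 5040, 5040.
c_7 = Σ_k C(7,k)·g_1(k)·h(7−k) = 1·1·5040 + 7·2·5040 + 21·4·2520 + 35·8·840 + 35·16·210 + 21·32·42 + 7·64·7 + 1·128·1 = 5040 + 70560 + 211680 + 235200 + 117600 + 28224 + 3136 + 128 = 671568.

671568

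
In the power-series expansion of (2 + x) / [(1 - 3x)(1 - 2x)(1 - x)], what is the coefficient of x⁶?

7016

Partial fractions give a closed form: a_n = (21/2)·3^n + (-10)·2^n + (3/2)·1^n.
At n = 6: a_6 = 7016.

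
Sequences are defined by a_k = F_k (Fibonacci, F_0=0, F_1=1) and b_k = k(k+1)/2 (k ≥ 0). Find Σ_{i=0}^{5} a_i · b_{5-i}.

25

Write out a_i and b_{5-i} for i = 0,…,5 and sum the products.
Σ = 0·15 + 1·10 + 1·6 + 2·3 + 3·1 + 5·0 = 25.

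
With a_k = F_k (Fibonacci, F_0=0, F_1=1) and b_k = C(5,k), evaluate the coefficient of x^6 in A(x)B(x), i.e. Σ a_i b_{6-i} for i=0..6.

This is [x^6] in the product of the two ordinary generating functions.
Σ = 0·0 + 1·1 + 1·5 + 2·10 + 3·10 + 5·5 + 8·1 = 89.

89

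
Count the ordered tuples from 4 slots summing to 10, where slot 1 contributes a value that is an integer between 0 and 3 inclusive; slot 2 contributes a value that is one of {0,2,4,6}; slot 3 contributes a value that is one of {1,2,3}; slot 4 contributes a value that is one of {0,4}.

10

The generating function for the choices is (1 + y + y² + y³)·(1 + y² + y⁴ + y⁶)·(y + y² + y³)·(1 + y⁴); the count is [y¹⁰].
(1 + y + y² + y³) has coefficients 1,1,1,1 for degrees 0…3.
(1 + y² + y⁴ + y⁶) has coefficients 1,0,1,0,1,0,1,0,0,0,0 for degrees 0…10.
Multiplying by (y + y² + y³) gives running coefficients 0,1,1,2,1,2,1,2,1,1,0 for degrees 0…10.
Finally multiplying by (1 + y⁴), the product of all factors after the first has coefficients 0,1,1,2,1,3,2,4,2,3,1 for degrees 0…10.
[y¹⁰] = 1·1 + 1·3 + 1·2 + 1·4 = 10.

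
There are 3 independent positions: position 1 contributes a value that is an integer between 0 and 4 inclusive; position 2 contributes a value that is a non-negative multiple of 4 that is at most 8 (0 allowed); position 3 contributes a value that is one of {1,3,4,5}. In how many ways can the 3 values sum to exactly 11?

5

The generating function for the choices is (1 + t + t^2 + t^3 + t^4)·(1 + t^4 + t^8)·(t + t^3 + t^4 + t^5); the count is [t^11].
(1 + t + t^2 + t^3 + t^4) has coefficients 1,1,1,1,1 for degrees 0…4.
(1 + t^4 + t^8) has coefficients 1,0,0,0,1,0,0,0,1,0,0,0 for degrees 0…11.
Finally multiplying by (t + t^3 + t^4 + t^5), the product of all factors after the first has coefficients 0,1,0,1,1,2,0,1,1,2,0,1 for degrees 0…11.
[t^11] = 1·1 + 1·0 + 1·2 + 1·1 + 1·1 = 5.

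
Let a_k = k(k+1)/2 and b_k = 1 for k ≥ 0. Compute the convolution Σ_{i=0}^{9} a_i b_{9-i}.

165

Write out a_i and b_{9-i} for i = 0,…,9 and sum the products.
Σ = 0·1 + 1·1 + 3·1 + 6·1 + 10·1 + 15·1 + 21·1 + 28·1 + 36·1 + 45·1 = 165.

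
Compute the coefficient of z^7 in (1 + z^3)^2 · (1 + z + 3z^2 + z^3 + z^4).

(1 + z^3)^2 has coefficients 1,0,0,2,0,0,1 for degrees 0…6.
(1 + z + 3z^2 + z^3 + z^4) has coefficients 1,1,3,1,1,0,0,0 for degrees 0…7.
[z^7] = 1·0 + 2·1 + 1·1 = 3.

3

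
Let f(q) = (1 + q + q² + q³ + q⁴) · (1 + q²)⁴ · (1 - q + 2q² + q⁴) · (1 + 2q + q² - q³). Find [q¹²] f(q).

(1 + q + q² + q³ + q⁴) has coefficients 1,1,1,1,1 for degrees 0…4.
(1 + q²)⁴ has coefficients 1,0,4,0,6,0,4,0,1,0,0,0,0 for degrees 0…12.
Multiplying by (1 - q + 2q² + q⁴) gives running coefficients 1,-1,6,-4,15,-6,20,-4,15,-1,6,0,1 for degrees 0…12.
Finally multiplying by (1 + 2q + q² - q³), the product of all factors after the first has coefficients 1,1,5,6,14,14,27,15,33,5,23,-4,8 for degrees 0…12.
[q¹²] = 1·8 + 1·(-4) + 1·23 + 1·5 + 1·33 = 65.

65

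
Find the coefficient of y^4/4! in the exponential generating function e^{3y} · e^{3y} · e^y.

2401

The EGF product rule gives c_4 = Σ_{k_1+k_2+k_3=4} C(4; k_1,k_2,k_3) · ∏ g_i(k_i), where e^{3y} gives (3)^k; e^{3y} gives (3)^k; e^y gives (1)^k.
g_1(k) for k = 0…4: 1, 3, 9, 27, 81.
g_2(k) for k = 0…4: 1, 3, 9, 27, 81.
g_3(k) for k = 0…4: 1, 1, 1, 1, 1.
First combine the last two factors: h(k) = Σ_j C(k,j)·g_2(j)·g_3(k−j) for k = 0…4: 1, 4, 16, 64, 256.
c_4 = Σ_k C(4,k)·g_1(k)·h(4−k) = 1·1·256 + 4·3·64 + 6·9·16 + 4·27·4 + 1·81·1 = 256 + 768 + 864 + 432 + 81 = 2401.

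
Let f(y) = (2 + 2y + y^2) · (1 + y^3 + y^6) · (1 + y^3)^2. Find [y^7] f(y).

(2 + 2y + y^2) has coefficients 2,2,1 for degrees 0…2.
(1 + y^3 + y^6) has coefficients 1,0,0,1,0,0,1,0 for degrees 0…7.
Finally multiplying by (1 + y^3)^2, the product of all factors after the first has coefficients 1,0,0,3,0,0,4,0 for degrees 0…7.
[y^7] = 2·0 + 2·4 + 1·0 = 8.

8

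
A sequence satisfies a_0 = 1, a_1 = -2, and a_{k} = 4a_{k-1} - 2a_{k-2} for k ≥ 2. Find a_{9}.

-57632

The ordinary generating function has denominator 1 - 4y + 2y^2.
Iterating the recurrence: a_0,…,a_{9} = 1, -2, -10, -36, -124, -424, -1448, -4944, -16880, -57632.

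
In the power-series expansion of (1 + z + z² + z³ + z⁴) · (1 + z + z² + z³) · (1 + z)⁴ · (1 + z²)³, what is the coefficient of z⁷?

320

(1 + z + z² + z³ + z⁴) has coefficients 1,1,1,1,1 for degrees 0…4.
(1 + z + z² + z³) has coefficients 1,1,1,1,0,0,0,0 for degrees 0…7.
Multiplying by (1 + z)⁴ gives running coefficients 1,5,11,15,15,11,5,1 for degrees 0…7.
Finally multiplying by (1 + z²)³, the product of all factors after the first has coefficients 1,5,14,30,51,71,84,84 for degrees 0…7.
[z⁷] = 1·84 + 1·84 + 1·71 + 1·51 + 1·30 = 320.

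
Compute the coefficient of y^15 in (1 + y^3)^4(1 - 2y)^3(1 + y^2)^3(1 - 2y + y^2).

(1 + y^3)^4 has coefficients 1,0,0,4,0,0,6,0,0,4,0,0,1 for degrees 0…12.
(1 - 2y)^3 has coefficients 1,-6,12,-8,0,0,0,0,0,0,0,0,0,0,0,0 for degrees 0…15.
Multiplying by (1 + y^2)^3 gives running coefficients 1,-6,15,-26,39,-42,37,-30,12,-8,0,0,0,0,0,0 for degrees 0…15.
Finally multiplying by (1 - 2y + y^2), the product of all factors after the first has coefficients 1,-8,28,-62,106,-146,160,-146,109,-62,28,-8,0,0,0,0 for degrees 0…15.
[y^15] = 1·0 + 4·0 + 6·(-62) + 4·160 + 1·(-62) = 206.

206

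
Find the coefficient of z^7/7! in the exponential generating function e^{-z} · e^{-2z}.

The EGF product rule gives c_7 = Σ_{k_1+k_2=7} C(7; k_1,k_2) · ∏ g_i(k_i), where e^{-z} gives (-1)^k; e^{-2z} gives (-2)^k.
g_1(k) for k = 0…7: 1, -1, 1, -1, 1, -1, 1, -1.
g_2(k) for k = 0…7: 1, -2, 4, -8, 16, -32, 64, -128.
c_7 = Σ_k C(7,k)·g_1(k)·g_2(7−k) = 1·1·(-128) + 7·(-1)·64 + 21·1·(-32) + 35·(-1)·16 + 35·1·(-8) + 21·(-1)·4 + 7·1·(-2) + 1·(-1)·1 = −128 − 448 − 672 − 560 − 280 − 84 − 14 − 1 = -2187.

-2187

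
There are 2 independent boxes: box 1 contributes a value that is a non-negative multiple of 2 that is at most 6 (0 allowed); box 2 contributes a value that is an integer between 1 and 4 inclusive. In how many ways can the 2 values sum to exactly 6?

2

The generating function for the choices is (1 + q² + q⁴ + q⁶)·(q + q² + q³ + q⁴); the count is [q⁶].
(1 + q² + q⁴ + q⁶) has coefficients 1,0,1,0,1,0,1 for degrees 0…6.
(q + q² + q³ + q⁴) has coefficients 0,1,1,1,1,0,0 for degrees 0…6.
[q⁶] = 1·0 + 1·1 + 1·1 + 1·0 = 2.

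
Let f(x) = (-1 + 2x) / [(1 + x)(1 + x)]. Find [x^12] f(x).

-37

The denominator gives the recurrence a_n = −2a_(n−1) − a_(n−2) for n ≥ 2; the numerator fixes a_0 = -1, a_1 = 4.
Iterating: -1, 4, -7, 10, -13, 16, -19, 22, -25, 28, -31, 34, -37, so a_12 = -37.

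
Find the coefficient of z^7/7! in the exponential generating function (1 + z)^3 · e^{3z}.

65124

The EGF product rule gives c_7 = Σ_{k_1+k_2=7} C(7; k_1,k_2) · ∏ g_i(k_i), where (1+z)^3 gives the falling factorial (3)_k; e^{3z} gives (3)^k.
g_1(k) for k = 0…7: 1, 3, 6, 6, 0, 0, 0, 0.
g_2(k) for k = 0…7: 1, 3, 9, 27, 81, 243, 729, 2187.
c_7 = Σ_k C(7,k)·g_1(k)·g_2(7−k) = 1·1·2187 + 7·3·729 + 21·6·243 + 35·6·81 = 2187 + 15309 + 30618 + 17010 = 65124.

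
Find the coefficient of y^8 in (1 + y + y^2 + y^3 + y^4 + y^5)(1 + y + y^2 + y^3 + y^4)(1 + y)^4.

(1 + y + y^2 + y^3 + y^4 + y^5) has coefficients 1,1,1,1,1,1 for degrees 0…5.
(1 + y + y^2 + y^3 + y^4) has coefficients 1,1,1,1,1,0,0,0,0 for degrees 0…8.
Finally multiplying by (1 + y)^4, the product of all factors after the first has coefficients 1,5,11,15,16,15,11,5,1 for degrees 0…8.
[y^8] = 1·1 + 1·5 + 1·11 + 1·15 + 1·16 + 1·15 = 63.

63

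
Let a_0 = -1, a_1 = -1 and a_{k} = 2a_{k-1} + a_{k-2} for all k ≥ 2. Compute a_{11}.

-8119

The ordinary generating function has denominator 1 - 2x - x^2.
Iterating the recurrence: a_0,…,a_{11} = -1, -1, -3, -7, -17, -41, -99, -239, -577, -1393, -3363, -8119.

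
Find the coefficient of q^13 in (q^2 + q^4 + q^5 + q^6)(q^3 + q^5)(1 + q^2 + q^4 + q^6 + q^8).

6

(q^2 + q^4 + q^5 + q^6) has coefficients 0,0,1,0,1,1,1 for degrees 0…6.
(q^3 + q^5) has coefficients 0,0,0,1,0,1,0,0,0,0,0,0,0,0 for degrees 0…13.
Finally multiplying by (1 + q^2 + q^4 + q^6 + q^8), the product of all factors after the first has coefficients 0,0,0,1,0,2,0,2,0,2,0,2,0,1 for degrees 0…13.
[q^13] = 1·2 + 1·2 + 1·0 + 1·2 = 6.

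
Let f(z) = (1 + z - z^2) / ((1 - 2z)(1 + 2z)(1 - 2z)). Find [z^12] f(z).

34816

The denominator gives the recurrence a_n = 2a_(n−1) + 4a_(n−2) − 8a_(n−3) for n ≥ 3; the numerator fixes a_0 = 1, a_1 = 3, a_2 = 9.
Iterating: 1, 3, 9, 22, 56, 128, 304, 672, 1536, 3328, 7424, 15872, 34816, so a_12 = 34816.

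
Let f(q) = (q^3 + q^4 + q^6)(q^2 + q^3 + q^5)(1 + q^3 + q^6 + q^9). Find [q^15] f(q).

4

(q^3 + q^4 + q^6) has coefficients 0,0,0,1,1,0,1 for degrees 0…6.
(q^2 + q^3 + q^5) has coefficients 0,0,1,1,0,1,0,0,0,0,0,0,0,0,0,0 for degrees 0…15.
Finally multiplying by (1 + q^3 + q^6 + q^9), the product of all factors after the first has coefficients 0,0,1,1,0,2,1,0,2,1,0,2,1,0,1,0 for degrees 0…15.
[q^15] = 1·1 + 1·2 + 1·1 = 4.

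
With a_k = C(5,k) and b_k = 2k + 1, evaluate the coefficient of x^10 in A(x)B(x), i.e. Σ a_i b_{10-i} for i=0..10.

The convolution is the x^10 coefficient of A(x)B(x).
Σ = 1·21 + 5·19 + 10·17 + 10·15 + 5·13 + 1·11 + 0·9 + 0·7 + 0·5 + 0·3 + 0·1 = 512.

512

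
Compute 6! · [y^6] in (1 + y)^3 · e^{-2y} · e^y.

The EGF product rule gives c_6 = Σ_{k_1+k_2+k_3=6} C(6; k_1,k_2,k_3) · ∏ g_i(k_i), where (1+y)^3 gives the falling factorial (3)_k; e^{-2y} gives (-2)^k; e^y gives (1)^k.
g_1(k) for k = 0…6: 1, 3, 6, 6, 0, 0, 0.
g_2(k) for k = 0…6: 1, -2, 4, -8, 16, -32, 64.
g_3(k) for k = 0…6: 1, 1, 1, 1, 1, 1, 1.
First combine the last two factors: h(k) = Σ_j C(k,j)·g_2(j)·g_3(k−j) for k = 0…6: 1, -1, 1, -1, 1, -1, 1.
c_6 = Σ_k C(6,k)·g_1(k)·h(6−k) = 1·1·1 + 6·3·(-1) + 15·6·1 + 20·6·(-1) = 1 − 18 + 90 − 120 = -47.

-47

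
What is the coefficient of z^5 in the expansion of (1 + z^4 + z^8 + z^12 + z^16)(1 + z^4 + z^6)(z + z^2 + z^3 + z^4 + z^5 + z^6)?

(1 + z^4 + z^8 + z^12 + z^16) has coefficients 1,0,0,0,1,0 for degrees 0…5.
(1 + z^4 + z^6) has coefficients 1,0,0,0,1,0 for degrees 0…5.
Finally multiplying by (z + z^2 + z^3 + z^4 + z^5 + z^6), the product of all factors after the first has coefficients 0,1,1,1,1,2 for degrees 0…5.
[z^5] = 1·2 + 1·1 = 3.

3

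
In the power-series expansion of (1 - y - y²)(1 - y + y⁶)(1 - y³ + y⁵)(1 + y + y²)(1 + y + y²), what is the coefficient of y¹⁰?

(1 - y - y²) has coefficients 1,-1,-1 for degrees 0…2.
(1 - y + y⁶) has coefficients 1,-1,0,0,0,0,1,0,0,0,0 for degrees 0…10.
Multiplying by (1 - y³ + y⁵) gives running coefficients 1,-1,0,-1,1,1,0,0,0,-1,0 for degrees 0…10.
Multiplying by (1 + y + y²) gives running coefficients 1,0,0,-2,0,1,2,1,0,-1,-1 for degrees 0…10.
Finally multiplying by (1 + y + y²), the product of all factors after the first has coefficients 1,1,1,-2,-2,-1,3,4,3,0,-2 for degrees 0…10.
[y¹⁰] = 1·(-2) − 1·0 − 1·3 = -5.

-5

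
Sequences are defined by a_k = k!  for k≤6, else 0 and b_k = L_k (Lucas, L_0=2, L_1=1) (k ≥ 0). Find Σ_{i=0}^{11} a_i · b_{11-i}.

11532

Write out a_i and b_{11-i} for i = 0,…,11 and sum the products.
Σ = 1·199 + 1·123 + 2·76 + 6·47 + 24·29 + 120·18 + 720·11 + 0·7 + 0·4 + 0·3 + 0·1 + 0·2 = 11532.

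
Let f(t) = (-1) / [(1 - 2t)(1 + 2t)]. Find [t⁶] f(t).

-64

Partial fractions give a closed form: a_n = (-1/2)·2^n + (-1/2)·(-2)^n.
At n = 6: a_6 = -64.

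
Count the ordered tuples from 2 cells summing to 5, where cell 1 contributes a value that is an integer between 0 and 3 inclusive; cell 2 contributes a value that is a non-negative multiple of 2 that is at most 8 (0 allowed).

2

The generating function for the choices is (1 + q + q² + q³)·(1 + q² + q⁴ + q⁶ + q⁸); the count is [q⁵].
(1 + q + q² + q³) has coefficients 1,1,1,1 for degrees 0…3.
(1 + q² + q⁴ + q⁶ + q⁸) has coefficients 1,0,1,0,1,0 for degrees 0…5.
[q⁵] = 1·0 + 1·1 + 1·0 + 1·1 = 2.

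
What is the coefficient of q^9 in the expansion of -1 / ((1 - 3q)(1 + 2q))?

-11605

Partial fractions give a closed form: a_n = (-3/5)·3^n + (-2/5)·(-2)^n.
At n = 9: a_9 = -11605.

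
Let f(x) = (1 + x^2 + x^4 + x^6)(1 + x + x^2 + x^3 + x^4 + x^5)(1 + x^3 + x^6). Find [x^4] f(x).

(1 + x^2 + x^4 + x^6) has coefficients 1,0,1,0,1 for degrees 0…4.
(1 + x + x^2 + x^3 + x^4 + x^5) has coefficients 1,1,1,1,1 for degrees 0…4.
Finally multiplying by (1 + x^3 + x^6), the product of all factors after the first has coefficients 1,1,1,2,2 for degrees 0…4.
[x^4] = 1·2 + 1·1 + 1·1 = 4.

4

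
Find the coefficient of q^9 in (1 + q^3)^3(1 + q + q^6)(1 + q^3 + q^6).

(1 + q^3)^3 has coefficients 1,0,0,3,0,0,3,0,0,1 for degrees 0…9.
(1 + q + q^6) has coefficients 1,1,0,0,0,0,1,0,0,0 for degrees 0…9.
Finally multiplying by (1 + q^3 + q^6), the product of all factors after the first has coefficients 1,1,0,1,1,0,2,1,0,1 for degrees 0…9.
[q^9] = 1·1 + 3·2 + 3·1 + 1·1 = 11.

11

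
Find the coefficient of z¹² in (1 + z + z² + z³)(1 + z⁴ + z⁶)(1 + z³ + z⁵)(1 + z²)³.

(1 + z + z² + z³) has coefficients 1,1,1,1 for degrees 0…3.
(1 + z⁴ + z⁶) has coefficients 1,0,0,0,1,0,1,0,0,0,0,0,0 for degrees 0…12.
Multiplying by (1 + z³ + z⁵) gives running coefficients 1,0,0,1,1,1,1,1,0,2,0,1,0 for degrees 0…12.
Finally multiplying by (1 + z²)³, the product of all factors after the first has coefficients 1,0,3,1,4,4,5,7,6,9,4,11,1 for degrees 0…12.
[z¹²] = 1·1 + 1·11 + 1·4 + 1·9 = 25.

25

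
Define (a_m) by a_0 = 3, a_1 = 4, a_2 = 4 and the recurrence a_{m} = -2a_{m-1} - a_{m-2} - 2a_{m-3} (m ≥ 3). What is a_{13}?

The ordinary generating function has denominator 1 + 2z + z^2 + 2z^3.
Iterating the recurrence: a_0,…,a_{13} = 3, 4, 4, -18, 24, -38, 88, -186, 360, -710, 1432, -2874, 5736, -11462.

-11462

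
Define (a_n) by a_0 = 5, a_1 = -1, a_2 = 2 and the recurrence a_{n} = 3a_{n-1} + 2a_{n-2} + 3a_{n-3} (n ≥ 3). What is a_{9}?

43406

The ordinary generating function has denominator 1 - 3x - 2x^2 - 3x^3.
Iterating the recurrence: a_0,…,a_{9} = 5, -1, 2, 19, 58, 218, 827, 3091, 11581, 43406.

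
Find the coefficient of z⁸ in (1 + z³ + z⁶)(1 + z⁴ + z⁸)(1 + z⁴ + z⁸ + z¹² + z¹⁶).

3

(1 + z³ + z⁶) has coefficients 1,0,0,1,0,0,1 for degrees 0…6.
(1 + z⁴ + z⁸) has coefficients 1,0,0,0,1,0,0,0,1 for degrees 0…8.
Finally multiplying by (1 + z⁴ + z⁸ + z¹² + z¹⁶), the product of all factors after the first has coefficients 1,0,0,0,2,0,0,0,3 for degrees 0…8.
[z⁸] = 1·3 + 1·0 + 1·0 = 3.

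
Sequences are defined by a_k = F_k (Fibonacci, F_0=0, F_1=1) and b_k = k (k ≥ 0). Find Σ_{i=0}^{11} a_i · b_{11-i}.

364

Write out a_i and b_{11-i} for i = 0,…,11 and sum the products.
Σ = 0·11 + 1·10 + 1·9 + 2·8 + 3·7 + 5·6 + 8·5 + 13·4 + 21·3 + 34·2 + 55·1 + 89·0 = 364.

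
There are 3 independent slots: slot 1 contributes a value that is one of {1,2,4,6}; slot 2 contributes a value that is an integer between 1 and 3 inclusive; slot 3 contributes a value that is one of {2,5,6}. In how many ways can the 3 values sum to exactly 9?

The generating function for the choices is (t + t^2 + t^4 + t^6)·(t + t^2 + t^3)·(t^2 + t^5 + t^6); the count is [t^9].
(t + t^2 + t^4 + t^6) has coefficients 0,1,1,0,1,0,1 for degrees 0…6.
(t + t^2 + t^3) has coefficients 0,1,1,1,0,0,0,0,0,0 for degrees 0…9.
Finally multiplying by (t^2 + t^5 + t^6), the product of all factors after the first has coefficients 0,0,0,1,1,1,1,2,2,1 for degrees 0…9.
[t^9] = 1·2 + 1·2 + 1·1 + 1·1 = 6.

6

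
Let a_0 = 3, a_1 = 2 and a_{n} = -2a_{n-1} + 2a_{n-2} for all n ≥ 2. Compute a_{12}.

The ordinary generating function has denominator 1 + 2x - 2x^2.
Iterating the recurrence: a_0,…,a_{12} = 3, 2, 2, 0, 4, -8, 24, -64, 176, -480, 1312, -3584, 9792.

9792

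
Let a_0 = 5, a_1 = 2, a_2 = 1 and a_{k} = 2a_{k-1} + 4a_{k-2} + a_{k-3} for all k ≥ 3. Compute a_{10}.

50964

The ordinary generating function has denominator 1 - 2x - 4x^2 - x^3.
Iterating the recurrence: a_0,…,a_{10} = 5, 2, 1, 15, 36, 133, 425, 1418, 4669, 15435, 50964.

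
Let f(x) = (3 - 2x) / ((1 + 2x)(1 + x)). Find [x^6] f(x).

Partial fractions give a closed form: a_n = (8)·(-2)^n + (-5)·(-1)^n.
At n = 6: a_6 = 507.

507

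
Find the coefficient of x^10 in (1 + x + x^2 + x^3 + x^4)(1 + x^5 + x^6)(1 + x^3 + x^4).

(1 + x + x^2 + x^3 + x^4) has coefficients 1,1,1,1,1 for degrees 0…4.
(1 + x^5 + x^6) has coefficients 1,0,0,0,0,1,1,0,0,0,0 for degrees 0…10.
Finally multiplying by (1 + x^3 + x^4), the product of all factors after the first has coefficients 1,0,0,1,1,1,1,0,1,2,1 for degrees 0…10.
[x^10] = 1·1 + 1·2 + 1·1 + 1·0 + 1·1 = 5.

5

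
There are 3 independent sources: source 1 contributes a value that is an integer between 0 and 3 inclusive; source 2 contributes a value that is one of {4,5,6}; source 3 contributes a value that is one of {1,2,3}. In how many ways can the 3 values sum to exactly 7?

The generating function for the choices is (1 + q + q² + q³)·(q⁴ + q⁵ + q⁶)·(q + q² + q³); the count is [q⁷].
(1 + q + q² + q³) has coefficients 1,1,1,1 for degrees 0…3.
(q⁴ + q⁵ + q⁶) has coefficients 0,0,0,0,1,1,1,0 for degrees 0…7.
Finally multiplying by (q + q² + q³), the product of all factors after the first has coefficients 0,0,0,0,0,1,2,3 for degrees 0…7.
[q⁷] = 1·3 + 1·2 + 1·1 + 1·0 = 6.

6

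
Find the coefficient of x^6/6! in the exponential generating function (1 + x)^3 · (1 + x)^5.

20160

The EGF product rule gives c_6 = Σ_{k_1+k_2=6} C(6; k_1,k_2) · ∏ g_i(k_i), where (1+x)^3 gives the falling factorial (3)_k; (1+x)^5 gives the falling factorial (5)_k.
g_1(k) for k = 0…6: 1, 3, 6, 6, 0, 0, 0.
g_2(k) for k = 0…6: 1, 5, 20, 60, 120, 120, 0.
c_6 = Σ_k C(6,k)·g_1(k)·g_2(6−k) = 6·3·120 + 15·6·120 + 20·6·60 = 2160 + 10800 + 7200 = 20160.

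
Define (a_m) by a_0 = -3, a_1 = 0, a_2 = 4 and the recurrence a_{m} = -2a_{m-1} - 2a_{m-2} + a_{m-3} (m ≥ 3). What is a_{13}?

The ordinary generating function has denominator 1 + 2y + 2y^2 - y^3.
Iterating the recurrence: a_0,…,a_{13} = -3, 0, 4, -11, 14, -2, -35, 88, -108, 5, 294, -706, 829, 48.

48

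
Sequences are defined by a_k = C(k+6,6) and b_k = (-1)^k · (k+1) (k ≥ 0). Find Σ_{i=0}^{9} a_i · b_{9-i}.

This is [x^9] in the product of the two ordinary generating functions.
Σ = 1·(-10) + 7·9 + 28·(-8) + 84·7 + 210·(-6) + 462·5 + 924·(-4) + 1716·3 + 3003·(-2) + 5005·1 = 1918.

1918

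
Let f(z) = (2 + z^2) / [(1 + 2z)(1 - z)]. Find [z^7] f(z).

-191

The denominator gives the recurrence a_n = −a_(n−1) + 2a_(n−2) for n ≥ 3; the numerator fixes a_0 = 2, a_1 = -2, a_2 = 7.
Iterating: 2, -2, 7, -11, 25, -47, 97, -191, so a_7 = -191.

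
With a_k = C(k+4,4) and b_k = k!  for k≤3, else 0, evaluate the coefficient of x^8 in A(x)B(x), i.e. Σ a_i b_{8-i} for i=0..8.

Write out a_i and b_{8-i} for i = 0,…,8 and sum the products.
Σ = 1·0 + 5·0 + 15·0 + 35·0 + 70·0 + 126·6 + 210·2 + 330·1 + 495·1 = 2001.

2001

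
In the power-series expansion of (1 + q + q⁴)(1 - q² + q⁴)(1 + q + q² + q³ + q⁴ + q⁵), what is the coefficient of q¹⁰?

(1 + q + q⁴) has coefficients 1,1,0,0,1 for degrees 0…4.
(1 - q² + q⁴) has coefficients 1,0,-1,0,1,0,0,0,0,0,0 for degrees 0…10.
Finally multiplying by (1 + q + q² + q³ + q⁴ + q⁵), the product of all factors after the first has coefficients 1,1,0,0,1,1,0,0,1,1,0 for degrees 0…10.
[q¹⁰] = 1·0 + 1·1 + 1·0 = 1.

1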